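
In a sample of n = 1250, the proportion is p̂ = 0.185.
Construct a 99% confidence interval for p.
(0.157, 0.213)

Proportion CI:
SE = √(p̂(1-p̂)/n) = √(0.185 · 0.815 / 1250) = 0.01098

z* = 2.576
Margin = z* · SE = 2.576 · 0.01098 = 0.0283

CI: 0.185 ± 0.0283 = (0.157, 0.213)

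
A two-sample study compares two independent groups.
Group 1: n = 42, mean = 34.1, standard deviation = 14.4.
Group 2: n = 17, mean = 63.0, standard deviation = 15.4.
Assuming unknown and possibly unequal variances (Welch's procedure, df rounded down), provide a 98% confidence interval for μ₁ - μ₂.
(-39.65, -18.15)

Difference: x̄₁ - x̄₂ = -28.90
SE = √(s₁²/n₁ + s₂²/n₂) = √(14.4²/42 + 15.4²/17) = 4.3460
df = 27.96 → 27 (Welch–Satterthwaite, rounded down)
t* = 2.473

CI: -28.90 ± 2.473 · 4.3460 = -28.90 ± 10.75 = (-39.65, -18.15)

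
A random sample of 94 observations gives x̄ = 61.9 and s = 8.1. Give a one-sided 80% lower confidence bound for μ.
μ ≥ 61.19

Lower bound (one-sided):
t* = 0.846 (one-sided for 80%)
Lower bound = x̄ - t* · s/√n = 61.9 - 0.846 · 8.1/√94 = 61.19

We are 80% confident that μ ≥ 61.19.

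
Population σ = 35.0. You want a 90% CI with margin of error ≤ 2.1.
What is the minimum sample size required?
n ≥ 752

For margin E ≤ 2.1:
n ≥ (z* · σ / E)²
n ≥ (1.645 · 35.0 / 2.1)²
n ≥ 751.67

Minimum n = 752 (rounding up)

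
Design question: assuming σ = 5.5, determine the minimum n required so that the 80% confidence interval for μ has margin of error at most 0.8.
n ≥ 78

For margin E ≤ 0.8:
n ≥ (z* · σ / E)²
n ≥ (1.282 · 5.5 / 0.8)²
n ≥ 77.68

Minimum n = 78 (rounding up)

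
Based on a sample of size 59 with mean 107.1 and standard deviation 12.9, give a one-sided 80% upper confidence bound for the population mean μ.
μ ≤ 108.52

Upper bound (one-sided):
t* = 0.848 (one-sided for 80%)
Upper bound = x̄ + t* · s/√n = 107.1 + 0.848 · 12.9/√59 = 108.52

We are 80% confident that μ ≤ 108.52.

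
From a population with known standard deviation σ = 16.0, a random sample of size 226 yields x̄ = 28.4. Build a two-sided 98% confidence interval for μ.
(25.92, 30.88)

z-interval (σ known):
z* = 2.326 for 98% confidence

Margin of error = z* · σ/√n = 2.326 · 16.0/√226 = 2.48

CI: (28.4 - 2.48, 28.4 + 2.48) = (25.92, 30.88)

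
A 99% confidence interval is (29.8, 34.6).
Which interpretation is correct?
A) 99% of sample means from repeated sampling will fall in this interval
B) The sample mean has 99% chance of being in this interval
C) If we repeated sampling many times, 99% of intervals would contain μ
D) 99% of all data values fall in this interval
C

A) Wrong — coverage applies to intervals containing μ, not to future x̄ values.
B) Wrong — x̄ is observed and sits in the interval by construction.
C) Correct — this is the frequentist long-run coverage interpretation.
D) Wrong — a CI is about the parameter μ, not individual data values.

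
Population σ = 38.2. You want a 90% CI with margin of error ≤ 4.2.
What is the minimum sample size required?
n ≥ 224

For margin E ≤ 4.2:
n ≥ (z* · σ / E)²
n ≥ (1.645 · 38.2 / 4.2)²
n ≥ 223.85

Minimum n = 224 (rounding up)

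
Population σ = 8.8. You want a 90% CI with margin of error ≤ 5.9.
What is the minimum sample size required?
n ≥ 7

For margin E ≤ 5.9:
n ≥ (z* · σ / E)²
n ≥ (1.645 · 8.8 / 5.9)²
n ≥ 6.02

Minimum n = 7 (rounding up)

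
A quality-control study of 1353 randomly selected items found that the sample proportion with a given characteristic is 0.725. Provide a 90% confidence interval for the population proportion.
(0.705, 0.745)

Proportion CI:
SE = √(p̂(1-p̂)/n) = √(0.725 · 0.275 / 1353) = 0.01214

z* = 1.645
Margin = z* · SE = 1.645 · 0.01214 = 0.0200

CI: 0.725 ± 0.0200 = (0.705, 0.745)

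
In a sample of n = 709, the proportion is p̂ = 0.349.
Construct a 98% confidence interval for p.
(0.307, 0.391)

Proportion CI:
SE = √(p̂(1-p̂)/n) = √(0.349 · 0.651 / 709) = 0.01790

z* = 2.326
Margin = z* · SE = 2.326 · 0.01790 = 0.0416

CI: 0.349 ± 0.0416 = (0.307, 0.391)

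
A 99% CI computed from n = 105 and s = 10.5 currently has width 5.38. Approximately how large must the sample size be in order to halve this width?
n ≈ 420

CI width ∝ 1/√n
To reduce width by factor 2, need √n to grow by 2 → need 2² = 4 times as many samples.

Current: n = 105, width = 5.38
New: n = 420, width ≈ 2.65

Width reduced by factor of 5.38/2.65 = 2.03.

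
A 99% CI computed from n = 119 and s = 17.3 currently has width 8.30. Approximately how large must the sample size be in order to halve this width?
n ≈ 476

CI width ∝ 1/√n
To reduce width by factor 2, need √n to grow by 2 → need 2² = 4 times as many samples.

Current: n = 119, width = 8.30
New: n = 476, width ≈ 4.10

Width reduced by factor of 8.30/4.10 = 2.02.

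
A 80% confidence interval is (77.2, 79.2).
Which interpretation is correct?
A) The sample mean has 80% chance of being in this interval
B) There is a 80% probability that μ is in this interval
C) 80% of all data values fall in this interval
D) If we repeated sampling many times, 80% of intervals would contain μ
D

A) Wrong — x̄ is observed and sits in the interval by construction.
B) Wrong — μ is fixed; the randomness lives in the interval, not in μ.
C) Wrong — a CI is about the parameter μ, not individual data values.
D) Correct — this is the frequentist long-run coverage interpretation.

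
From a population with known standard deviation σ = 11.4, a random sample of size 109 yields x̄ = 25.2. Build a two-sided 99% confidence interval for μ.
(22.39, 28.01)

z-interval (σ known):
z* = 2.576 for 99% confidence

Margin of error = z* · σ/√n = 2.576 · 11.4/√109 = 2.81

CI: (25.2 - 2.81, 25.2 + 2.81) = (22.39, 28.01)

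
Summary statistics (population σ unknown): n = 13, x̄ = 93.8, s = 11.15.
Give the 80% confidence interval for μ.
(89.61, 97.99)

t-interval (σ unknown):
df = n - 1 = 12
t* = 1.356 for 80% confidence

Margin of error = t* · s/√n = 1.356 · 11.15/√13 = 4.19

CI: (89.61, 97.99)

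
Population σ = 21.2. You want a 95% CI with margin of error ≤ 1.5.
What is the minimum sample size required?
n ≥ 768

For margin E ≤ 1.5:
n ≥ (z* · σ / E)²
n ≥ (1.960 · 21.2 / 1.5)²
n ≥ 767.36

Minimum n = 768 (rounding up)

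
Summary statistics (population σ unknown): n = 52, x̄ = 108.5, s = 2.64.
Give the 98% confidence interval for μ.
(107.62, 109.38)

t-interval (σ unknown):
df = n - 1 = 51
t* = 2.402 for 98% confidence

Margin of error = t* · s/√n = 2.402 · 2.64/√52 = 0.88

CI: (107.62, 109.38)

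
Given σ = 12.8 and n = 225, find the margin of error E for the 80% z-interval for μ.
Margin of error = 1.09

Margin of error = z* · σ/√n
= 1.282 · 12.8/√225
= 1.282 · 12.8/15.0000
= 1.09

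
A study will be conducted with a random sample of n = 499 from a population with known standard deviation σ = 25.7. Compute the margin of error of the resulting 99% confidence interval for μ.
Margin of error = 2.96

Margin of error = z* · σ/√n
= 2.576 · 25.7/√499
= 2.576 · 25.7/22.3383
= 2.96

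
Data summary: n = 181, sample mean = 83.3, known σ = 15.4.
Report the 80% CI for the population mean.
(81.83, 84.77)

z-interval (σ known):
z* = 1.282 for 80% confidence

Margin of error = z* · σ/√n = 1.282 · 15.4/√181 = 1.47

CI: (83.3 - 1.47, 83.3 + 1.47) = (81.83, 84.77)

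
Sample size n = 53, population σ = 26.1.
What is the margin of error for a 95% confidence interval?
Margin of error = 7.03

Margin of error = z* · σ/√n
= 1.960 · 26.1/√53
= 1.960 · 26.1/7.2801
= 7.03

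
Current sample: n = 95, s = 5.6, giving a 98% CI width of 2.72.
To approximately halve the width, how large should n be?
n ≈ 380

CI width ∝ 1/√n
To reduce width by factor 2, need √n to grow by 2 → need 2² = 4 times as many samples.

Current: n = 95, width = 2.72
New: n = 380, width ≈ 1.34

Width reduced by factor of 2.72/1.34 = 2.03.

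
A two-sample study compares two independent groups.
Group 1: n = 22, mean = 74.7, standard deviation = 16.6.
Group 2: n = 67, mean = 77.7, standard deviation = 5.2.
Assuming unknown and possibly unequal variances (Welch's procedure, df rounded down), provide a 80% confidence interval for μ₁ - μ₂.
(-7.75, 1.75)

Difference: x̄₁ - x̄₂ = -3.00
SE = √(s₁²/n₁ + s₂²/n₂) = √(16.6²/22 + 5.2²/67) = 3.5957
df = 22.37 → 22 (Welch–Satterthwaite, rounded down)
t* = 1.321

CI: -3.00 ± 1.321 · 3.5957 = -3.00 ± 4.75 = (-7.75, 1.75)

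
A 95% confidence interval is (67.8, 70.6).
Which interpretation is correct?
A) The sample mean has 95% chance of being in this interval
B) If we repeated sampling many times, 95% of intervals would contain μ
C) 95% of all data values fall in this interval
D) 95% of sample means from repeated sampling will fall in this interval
B

A) Wrong — x̄ is observed and sits in the interval by construction.
B) Correct — this is the frequentist long-run coverage interpretation.
C) Wrong — a CI is about the parameter μ, not individual data values.
D) Wrong — coverage applies to intervals containing μ, not to future x̄ values.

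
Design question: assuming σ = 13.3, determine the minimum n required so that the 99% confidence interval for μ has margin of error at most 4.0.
n ≥ 74

For margin E ≤ 4.0:
n ≥ (z* · σ / E)²
n ≥ (2.576 · 13.3 / 4.0)²
n ≥ 73.36

Minimum n = 74 (rounding up)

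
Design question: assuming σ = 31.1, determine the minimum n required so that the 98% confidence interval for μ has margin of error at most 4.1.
n ≥ 312

For margin E ≤ 4.1:
n ≥ (z* · σ / E)²
n ≥ (2.326 · 31.1 / 4.1)²
n ≥ 311.30

Minimum n = 312 (rounding up)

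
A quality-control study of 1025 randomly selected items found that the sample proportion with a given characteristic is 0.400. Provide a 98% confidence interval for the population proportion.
(0.364, 0.436)

Proportion CI:
SE = √(p̂(1-p̂)/n) = √(0.400 · 0.600 / 1025) = 0.01530

z* = 2.326
Margin = z* · SE = 2.326 · 0.01530 = 0.0356

CI: 0.400 ± 0.0356 = (0.364, 0.436)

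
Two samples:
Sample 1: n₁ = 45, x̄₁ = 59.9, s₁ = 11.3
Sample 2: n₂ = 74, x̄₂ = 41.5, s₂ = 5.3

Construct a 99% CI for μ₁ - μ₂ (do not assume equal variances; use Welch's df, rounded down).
(13.61, 23.19)

Difference: x̄₁ - x̄₂ = 18.40
SE = √(s₁²/n₁ + s₂²/n₂) = √(11.3²/45 + 5.3²/74) = 1.7936
df = 55.96 → 55 (Welch–Satterthwaite, rounded down)
t* = 2.668

CI: 18.40 ± 2.668 · 1.7936 = 18.40 ± 4.79 = (13.61, 23.19)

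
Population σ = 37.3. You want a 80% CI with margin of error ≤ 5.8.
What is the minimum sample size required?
n ≥ 68

For margin E ≤ 5.8:
n ≥ (z* · σ / E)²
n ≥ (1.282 · 37.3 / 5.8)²
n ≥ 67.97

Minimum n = 68 (rounding up)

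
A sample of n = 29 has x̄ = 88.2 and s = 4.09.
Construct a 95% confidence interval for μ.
(86.64, 89.76)

t-interval (σ unknown):
df = n - 1 = 28
t* = 2.048 for 95% confidence

Margin of error = t* · s/√n = 2.048 · 4.09/√29 = 1.56

CI: (86.64, 89.76)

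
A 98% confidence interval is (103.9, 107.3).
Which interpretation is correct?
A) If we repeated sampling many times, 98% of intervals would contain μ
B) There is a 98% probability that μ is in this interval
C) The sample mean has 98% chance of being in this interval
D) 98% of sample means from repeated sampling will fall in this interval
A

A) Correct — this is the frequentist long-run coverage interpretation.
B) Wrong — μ is fixed; the randomness lives in the interval, not in μ.
C) Wrong — x̄ is observed and sits in the interval by construction.
D) Wrong — coverage applies to intervals containing μ, not to future x̄ values.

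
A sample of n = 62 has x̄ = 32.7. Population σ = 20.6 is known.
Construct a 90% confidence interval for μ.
(28.40, 37.00)

z-interval (σ known):
z* = 1.645 for 90% confidence

Margin of error = z* · σ/√n = 1.645 · 20.6/√62 = 4.30

CI: (32.7 - 4.30, 32.7 + 4.30) = (28.40, 37.00)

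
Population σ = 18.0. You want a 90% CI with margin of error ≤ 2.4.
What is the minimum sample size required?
n ≥ 153

For margin E ≤ 2.4:
n ≥ (z* · σ / E)²
n ≥ (1.645 · 18.0 / 2.4)²
n ≥ 152.21

Minimum n = 153 (rounding up)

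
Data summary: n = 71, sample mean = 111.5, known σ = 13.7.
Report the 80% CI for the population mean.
(109.42, 113.58)

z-interval (σ known):
z* = 1.282 for 80% confidence

Margin of error = z* · σ/√n = 1.282 · 13.7/√71 = 2.08

CI: (111.5 - 2.08, 111.5 + 2.08) = (109.42, 113.58)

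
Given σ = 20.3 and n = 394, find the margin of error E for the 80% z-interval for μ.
Margin of error = 1.31

Margin of error = z* · σ/√n
= 1.282 · 20.3/√394
= 1.282 · 20.3/19.8494
= 1.31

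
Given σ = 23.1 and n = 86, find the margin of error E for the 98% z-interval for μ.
Margin of error = 5.79

Margin of error = z* · σ/√n
= 2.326 · 23.1/√86
= 2.326 · 23.1/9.2736
= 5.79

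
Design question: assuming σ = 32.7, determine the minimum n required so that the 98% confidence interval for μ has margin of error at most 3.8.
n ≥ 401

For margin E ≤ 3.8:
n ≥ (z* · σ / E)²
n ≥ (2.326 · 32.7 / 3.8)²
n ≥ 400.63

Minimum n = 401 (rounding up)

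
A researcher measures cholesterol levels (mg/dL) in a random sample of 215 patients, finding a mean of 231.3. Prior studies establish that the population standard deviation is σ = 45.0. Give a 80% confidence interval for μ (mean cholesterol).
(227.37, 235.23)

z-interval (σ known):
z* = 1.282 for 80% confidence

Margin of error = z* · σ/√n = 1.282 · 45.0/√215 = 3.93

CI: (231.3 - 3.93, 231.3 + 3.93) = (227.37, 235.23)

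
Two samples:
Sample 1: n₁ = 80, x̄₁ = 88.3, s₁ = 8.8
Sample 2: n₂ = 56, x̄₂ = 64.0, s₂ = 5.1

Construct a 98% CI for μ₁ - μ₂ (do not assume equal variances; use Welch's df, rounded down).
(21.48, 27.12)

Difference: x̄₁ - x̄₂ = 24.30
SE = √(s₁²/n₁ + s₂²/n₂) = √(8.8²/80 + 5.1²/56) = 1.1969
df = 130.01 → 130 (Welch–Satterthwaite, rounded down)
t* = 2.355

CI: 24.30 ± 2.355 · 1.1969 = 24.30 ± 2.82 = (21.48, 27.12)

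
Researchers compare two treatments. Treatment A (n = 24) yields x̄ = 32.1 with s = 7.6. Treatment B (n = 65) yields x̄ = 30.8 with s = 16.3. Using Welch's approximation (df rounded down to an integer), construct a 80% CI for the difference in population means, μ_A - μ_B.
(-1.99, 4.59)

Difference: x̄₁ - x̄₂ = 1.30
SE = √(s₁²/n₁ + s₂²/n₂) = √(7.6²/24 + 16.3²/65) = 2.5484
df = 82.23 → 82 (Welch–Satterthwaite, rounded down)
t* = 1.292

CI: 1.30 ± 1.292 · 2.5484 = 1.30 ± 3.29 = (-1.99, 4.59)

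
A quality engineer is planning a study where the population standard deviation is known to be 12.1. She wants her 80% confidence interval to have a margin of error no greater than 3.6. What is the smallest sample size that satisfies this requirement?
n ≥ 19

For margin E ≤ 3.6:
n ≥ (z* · σ / E)²
n ≥ (1.282 · 12.1 / 3.6)²
n ≥ 18.57

Minimum n = 19 (rounding up)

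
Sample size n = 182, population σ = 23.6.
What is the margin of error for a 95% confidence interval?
Margin of error = 3.43

Margin of error = z* · σ/√n
= 1.960 · 23.6/√182
= 1.960 · 23.6/13.4907
= 3.43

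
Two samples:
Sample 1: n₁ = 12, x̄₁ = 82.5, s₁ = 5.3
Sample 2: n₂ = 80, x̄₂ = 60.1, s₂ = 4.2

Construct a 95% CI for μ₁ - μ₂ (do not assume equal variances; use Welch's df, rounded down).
(18.94, 25.86)

Difference: x̄₁ - x̄₂ = 22.40
SE = √(s₁²/n₁ + s₂²/n₂) = √(5.3²/12 + 4.2²/80) = 1.6004
df = 13.15 → 13 (Welch–Satterthwaite, rounded down)
t* = 2.160

CI: 22.40 ± 2.160 · 1.6004 = 22.40 ± 3.46 = (18.94, 25.86)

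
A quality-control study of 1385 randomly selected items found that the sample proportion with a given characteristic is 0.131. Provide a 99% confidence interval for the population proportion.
(0.108, 0.154)

Proportion CI:
SE = √(p̂(1-p̂)/n) = √(0.131 · 0.869 / 1385) = 0.00907

z* = 2.576
Margin = z* · SE = 2.576 · 0.00907 = 0.0234

CI: 0.131 ± 0.0234 = (0.108, 0.154)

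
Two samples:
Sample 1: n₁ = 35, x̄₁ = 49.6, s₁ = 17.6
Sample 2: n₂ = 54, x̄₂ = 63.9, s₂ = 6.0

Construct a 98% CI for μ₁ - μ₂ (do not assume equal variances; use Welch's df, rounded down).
(-21.78, -6.82)

Difference: x̄₁ - x̄₂ = -14.30
SE = √(s₁²/n₁ + s₂²/n₂) = √(17.6²/35 + 6.0²/54) = 3.0850
df = 39.17 → 39 (Welch–Satterthwaite, rounded down)
t* = 2.426

CI: -14.30 ± 2.426 · 3.0850 = -14.30 ± 7.48 = (-21.78, -6.82)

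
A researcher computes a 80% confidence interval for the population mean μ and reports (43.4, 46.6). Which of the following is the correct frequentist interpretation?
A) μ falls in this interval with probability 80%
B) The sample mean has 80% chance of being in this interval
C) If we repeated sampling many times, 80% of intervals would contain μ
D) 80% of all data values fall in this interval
C

A) Wrong — μ is fixed; the randomness lives in the interval, not in μ.
B) Wrong — x̄ is observed and sits in the interval by construction.
C) Correct — this is the frequentist long-run coverage interpretation.
D) Wrong — a CI is about the parameter μ, not individual data values.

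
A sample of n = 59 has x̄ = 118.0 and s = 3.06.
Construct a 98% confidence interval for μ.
(117.05, 118.95)

t-interval (σ unknown):
df = n - 1 = 58
t* = 2.392 for 98% confidence

Margin of error = t* · s/√n = 2.392 · 3.06/√59 = 0.95

CI: (117.05, 118.95)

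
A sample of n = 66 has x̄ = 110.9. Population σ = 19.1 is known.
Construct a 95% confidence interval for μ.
(106.29, 115.51)

z-interval (σ known):
z* = 1.960 for 95% confidence

Margin of error = z* · σ/√n = 1.960 · 19.1/√66 = 4.61

CI: (110.9 - 4.61, 110.9 + 4.61) = (106.29, 115.51)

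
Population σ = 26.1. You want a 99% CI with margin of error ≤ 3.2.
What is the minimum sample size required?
n ≥ 442

For margin E ≤ 3.2:
n ≥ (z* · σ / E)²
n ≥ (2.576 · 26.1 / 3.2)²
n ≥ 441.44

Minimum n = 442 (rounding up)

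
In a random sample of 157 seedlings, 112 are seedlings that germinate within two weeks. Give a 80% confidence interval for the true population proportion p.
(0.667, 0.760)

Proportion CI:
p̂ = 112/157 = 0.71338
SE = √(p̂(1-p̂)/n) = √(0.71338 · 0.28662 / 157) = 0.03609

z* = 1.282
Margin = z* · SE = 1.282 · 0.03609 = 0.0463

CI: 0.71338 ± 0.0463 = (0.667, 0.760)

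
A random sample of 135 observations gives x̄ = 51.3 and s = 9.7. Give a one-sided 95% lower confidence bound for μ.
μ ≥ 49.92

Lower bound (one-sided):
t* = 1.656 (one-sided for 95%)
Lower bound = x̄ - t* · s/√n = 51.3 - 1.656 · 9.7/√135 = 49.92

We are 95% confident that μ ≥ 49.92.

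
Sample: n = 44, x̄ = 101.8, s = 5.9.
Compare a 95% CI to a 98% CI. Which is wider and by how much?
98% CI is wider by 0.71

df = 43
95% CI: t* = 2.017, (100.01, 103.59), width = 2 · t* · s/√n = 3.59
98% CI: t* = 2.416, (99.65, 103.95), width = 2 · t* · s/√n = 4.30

The 98% CI is wider by 4.30 - 3.59 = 0.71.
Higher confidence requires a wider interval.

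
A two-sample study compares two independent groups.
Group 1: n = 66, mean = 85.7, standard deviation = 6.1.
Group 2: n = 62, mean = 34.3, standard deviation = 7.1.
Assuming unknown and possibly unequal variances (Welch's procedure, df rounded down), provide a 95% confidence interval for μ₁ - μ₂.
(49.08, 53.72)

Difference: x̄₁ - x̄₂ = 51.40
SE = √(s₁²/n₁ + s₂²/n₂) = √(6.1²/66 + 7.1²/62) = 1.1734
df = 120.54 → 120 (Welch–Satterthwaite, rounded down)
t* = 1.980

CI: 51.40 ± 1.980 · 1.1734 = 51.40 ± 2.32 = (49.08, 53.72)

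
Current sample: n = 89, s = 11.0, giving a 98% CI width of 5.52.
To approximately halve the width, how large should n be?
n ≈ 356

CI width ∝ 1/√n
To reduce width by factor 2, need √n to grow by 2 → need 2² = 4 times as many samples.

Current: n = 89, width = 5.52
New: n = 356, width ≈ 2.72

Width reduced by factor of 5.52/2.72 = 2.03.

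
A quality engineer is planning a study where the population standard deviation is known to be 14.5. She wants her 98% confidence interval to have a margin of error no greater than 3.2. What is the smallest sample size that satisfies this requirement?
n ≥ 112

For margin E ≤ 3.2:
n ≥ (z* · σ / E)²
n ≥ (2.326 · 14.5 / 3.2)²
n ≥ 111.09

Minimum n = 112 (rounding up)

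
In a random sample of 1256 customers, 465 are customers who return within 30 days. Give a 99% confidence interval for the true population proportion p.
(0.335, 0.405)

Proportion CI:
p̂ = 465/1256 = 0.37022
SE = √(p̂(1-p̂)/n) = √(0.37022 · 0.62978 / 1256) = 0.01362

z* = 2.576
Margin = z* · SE = 2.576 · 0.01362 = 0.0351

CI: 0.37022 ± 0.0351 = (0.335, 0.405)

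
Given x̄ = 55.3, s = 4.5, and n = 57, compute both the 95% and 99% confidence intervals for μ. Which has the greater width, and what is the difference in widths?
99% CI is wider by 0.79

df = 56
95% CI: t* = 2.003, (54.11, 56.49), width = 2 · t* · s/√n = 2.39
99% CI: t* = 2.667, (53.71, 56.89), width = 2 · t* · s/√n = 3.18

The 99% CI is wider by 3.18 - 2.39 = 0.79.
Higher confidence requires a wider interval.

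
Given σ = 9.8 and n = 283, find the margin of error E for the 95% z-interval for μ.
Margin of error = 1.14

Margin of error = z* · σ/√n
= 1.960 · 9.8/√283
= 1.960 · 9.8/16.8226
= 1.14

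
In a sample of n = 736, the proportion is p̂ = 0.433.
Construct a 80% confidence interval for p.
(0.410, 0.456)

Proportion CI:
SE = √(p̂(1-p̂)/n) = √(0.433 · 0.567 / 736) = 0.01826

z* = 1.282
Margin = z* · SE = 1.282 · 0.01826 = 0.0234

CI: 0.433 ± 0.0234 = (0.410, 0.456)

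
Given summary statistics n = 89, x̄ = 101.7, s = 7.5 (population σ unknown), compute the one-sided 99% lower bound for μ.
μ ≥ 99.82

Lower bound (one-sided):
t* = 2.369 (one-sided for 99%)
Lower bound = x̄ - t* · s/√n = 101.7 - 2.369 · 7.5/√89 = 99.82

We are 99% confident that μ ≥ 99.82.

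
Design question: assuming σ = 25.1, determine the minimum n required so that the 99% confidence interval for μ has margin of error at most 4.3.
n ≥ 227

For margin E ≤ 4.3:
n ≥ (z* · σ / E)²
n ≥ (2.576 · 25.1 / 4.3)²
n ≥ 226.10

Minimum n = 227 (rounding up)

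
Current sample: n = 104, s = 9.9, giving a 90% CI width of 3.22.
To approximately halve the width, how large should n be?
n ≈ 416

CI width ∝ 1/√n
To reduce width by factor 2, need √n to grow by 2 → need 2² = 4 times as many samples.

Current: n = 104, width = 3.22
New: n = 416, width ≈ 1.60

Width reduced by factor of 3.22/1.60 = 2.01.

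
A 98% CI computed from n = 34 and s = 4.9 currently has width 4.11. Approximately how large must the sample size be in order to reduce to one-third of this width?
n ≈ 306

CI width ∝ 1/√n
To reduce width by factor 3, need √n to grow by 3 → need 3² = 9 times as many samples.

Current: n = 34, width = 4.11
New: n = 306, width ≈ 1.31

Width reduced by factor of 4.11/1.31 = 3.14.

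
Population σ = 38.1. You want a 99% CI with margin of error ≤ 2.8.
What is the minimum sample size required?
n ≥ 1229

For margin E ≤ 2.8:
n ≥ (z* · σ / E)²
n ≥ (2.576 · 38.1 / 2.8)²
n ≥ 1228.64

Minimum n = 1229 (rounding up)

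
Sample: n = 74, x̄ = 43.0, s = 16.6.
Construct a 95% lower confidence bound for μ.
μ ≥ 39.79

Lower bound (one-sided):
t* = 1.666 (one-sided for 95%)
Lower bound = x̄ - t* · s/√n = 43.0 - 1.666 · 16.6/√74 = 39.79

We are 95% confident that μ ≥ 39.79.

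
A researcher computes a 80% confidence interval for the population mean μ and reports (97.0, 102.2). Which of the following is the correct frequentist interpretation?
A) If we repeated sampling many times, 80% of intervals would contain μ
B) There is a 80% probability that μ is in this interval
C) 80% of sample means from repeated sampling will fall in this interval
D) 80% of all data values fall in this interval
A

A) Correct — this is the frequentist long-run coverage interpretation.
B) Wrong — μ is fixed; the randomness lives in the interval, not in μ.
C) Wrong — coverage applies to intervals containing μ, not to future x̄ values.
D) Wrong — a CI is about the parameter μ, not individual data values.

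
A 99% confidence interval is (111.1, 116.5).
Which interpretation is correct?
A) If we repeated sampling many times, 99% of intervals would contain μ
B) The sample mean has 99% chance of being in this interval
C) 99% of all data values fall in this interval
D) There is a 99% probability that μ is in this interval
A

A) Correct — this is the frequentist long-run coverage interpretation.
B) Wrong — x̄ is observed and sits in the interval by construction.
C) Wrong — a CI is about the parameter μ, not individual data values.
D) Wrong — μ is fixed; the randomness lives in the interval, not in μ.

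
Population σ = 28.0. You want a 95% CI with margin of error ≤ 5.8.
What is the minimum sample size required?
n ≥ 90

For margin E ≤ 5.8:
n ≥ (z* · σ / E)²
n ≥ (1.960 · 28.0 / 5.8)²
n ≥ 89.53

Minimum n = 90 (rounding up)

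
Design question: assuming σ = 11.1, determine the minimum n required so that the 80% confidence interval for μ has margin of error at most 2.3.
n ≥ 39

For margin E ≤ 2.3:
n ≥ (z* · σ / E)²
n ≥ (1.282 · 11.1 / 2.3)²
n ≥ 38.28

Minimum n = 39 (rounding up)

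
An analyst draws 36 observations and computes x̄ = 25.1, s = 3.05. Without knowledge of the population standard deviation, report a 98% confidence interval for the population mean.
(23.86, 26.34)

t-interval (σ unknown):
df = n - 1 = 35
t* = 2.438 for 98% confidence

Margin of error = t* · s/√n = 2.438 · 3.05/√36 = 1.24

CI: (23.86, 26.34)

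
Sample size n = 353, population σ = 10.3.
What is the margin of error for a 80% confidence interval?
Margin of error = 0.70

Margin of error = z* · σ/√n
= 1.282 · 10.3/√353
= 1.282 · 10.3/18.7883
= 0.70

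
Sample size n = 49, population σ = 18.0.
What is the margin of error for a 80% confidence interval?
Margin of error = 3.30

Margin of error = z* · σ/√n
= 1.282 · 18.0/√49
= 1.282 · 18.0/7.0000
= 3.30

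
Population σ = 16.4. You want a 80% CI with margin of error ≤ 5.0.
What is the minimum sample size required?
n ≥ 18

For margin E ≤ 5.0:
n ≥ (z* · σ / E)²
n ≥ (1.282 · 16.4 / 5.0)²
n ≥ 17.68

Minimum n = 18 (rounding up)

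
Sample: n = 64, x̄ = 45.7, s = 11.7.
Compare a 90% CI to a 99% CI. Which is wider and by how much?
99% CI is wider by 2.89

df = 63
90% CI: t* = 1.669, (43.26, 48.14), width = 2 · t* · s/√n = 4.88
99% CI: t* = 2.656, (41.82, 49.58), width = 2 · t* · s/√n = 7.77

The 99% CI is wider by 7.77 - 4.88 = 2.89.
Higher confidence requires a wider interval.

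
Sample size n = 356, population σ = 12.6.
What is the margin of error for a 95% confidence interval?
Margin of error = 1.31

Margin of error = z* · σ/√n
= 1.960 · 12.6/√356
= 1.960 · 12.6/18.8680
= 1.31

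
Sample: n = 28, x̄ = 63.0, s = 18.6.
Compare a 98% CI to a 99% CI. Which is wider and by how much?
99% CI is wider by 2.09

df = 27
98% CI: t* = 2.473, (54.31, 71.69), width = 2 · t* · s/√n = 17.39
99% CI: t* = 2.771, (53.26, 72.74), width = 2 · t* · s/√n = 19.48

The 99% CI is wider by 19.48 - 17.39 = 2.09.
Higher confidence requires a wider interval.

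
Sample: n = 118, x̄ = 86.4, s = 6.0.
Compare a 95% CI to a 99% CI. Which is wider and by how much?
99% CI is wider by 0.70

df = 117
95% CI: t* = 1.980, (85.31, 87.49), width = 2 · t* · s/√n = 2.19
99% CI: t* = 2.619, (84.95, 87.85), width = 2 · t* · s/√n = 2.89

The 99% CI is wider by 2.89 - 2.19 = 0.70.
Higher confidence requires a wider interval.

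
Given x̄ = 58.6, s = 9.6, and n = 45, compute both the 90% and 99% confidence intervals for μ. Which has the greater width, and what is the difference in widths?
99% CI is wider by 2.89

df = 44
90% CI: t* = 1.680, (56.20, 61.00), width = 2 · t* · s/√n = 4.81
99% CI: t* = 2.692, (54.75, 62.45), width = 2 · t* · s/√n = 7.70

The 99% CI is wider by 7.70 - 4.81 = 2.89.
Higher confidence requires a wider interval.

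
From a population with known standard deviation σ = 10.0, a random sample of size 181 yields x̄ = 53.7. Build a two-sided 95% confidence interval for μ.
(52.24, 55.16)

z-interval (σ known):
z* = 1.960 for 95% confidence

Margin of error = z* · σ/√n = 1.960 · 10.0/√181 = 1.46

CI: (53.7 - 1.46, 53.7 + 1.46) = (52.24, 55.16)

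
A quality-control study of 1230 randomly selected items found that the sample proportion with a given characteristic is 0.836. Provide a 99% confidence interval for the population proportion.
(0.809, 0.863)

Proportion CI:
SE = √(p̂(1-p̂)/n) = √(0.836 · 0.164 / 1230) = 0.01056

z* = 2.576
Margin = z* · SE = 2.576 · 0.01056 = 0.0272

CI: 0.836 ± 0.0272 = (0.809, 0.863)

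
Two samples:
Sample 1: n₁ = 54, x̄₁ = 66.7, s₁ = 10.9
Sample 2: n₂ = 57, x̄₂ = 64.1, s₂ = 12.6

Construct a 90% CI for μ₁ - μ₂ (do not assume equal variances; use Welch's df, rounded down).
(-1.10, 6.30)

Difference: x̄₁ - x̄₂ = 2.60
SE = √(s₁²/n₁ + s₂²/n₂) = √(10.9²/54 + 12.6²/57) = 2.2328
df = 108.13 → 108 (Welch–Satterthwaite, rounded down)
t* = 1.659

CI: 2.60 ± 1.659 · 2.2328 = 2.60 ± 3.70 = (-1.10, 6.30)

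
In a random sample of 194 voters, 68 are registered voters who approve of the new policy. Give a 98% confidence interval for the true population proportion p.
(0.271, 0.430)

Proportion CI:
p̂ = 68/194 = 0.35052
SE = √(p̂(1-p̂)/n) = √(0.35052 · 0.64948 / 194) = 0.03426

z* = 2.326
Margin = z* · SE = 2.326 · 0.03426 = 0.0797

CI: 0.35052 ± 0.0797 = (0.271, 0.430)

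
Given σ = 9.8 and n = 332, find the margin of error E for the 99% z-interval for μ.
Margin of error = 1.39

Margin of error = z* · σ/√n
= 2.576 · 9.8/√332
= 2.576 · 9.8/18.2209
= 1.39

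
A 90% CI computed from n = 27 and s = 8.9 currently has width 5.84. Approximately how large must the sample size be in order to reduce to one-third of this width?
n ≈ 243

CI width ∝ 1/√n
To reduce width by factor 3, need √n to grow by 3 → need 3² = 9 times as many samples.

Current: n = 27, width = 5.84
New: n = 243, width ≈ 1.89

Width reduced by factor of 5.84/1.89 = 3.09.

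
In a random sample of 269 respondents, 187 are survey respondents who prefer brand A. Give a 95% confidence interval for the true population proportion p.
(0.640, 0.750)

Proportion CI:
p̂ = 187/269 = 0.69517
SE = √(p̂(1-p̂)/n) = √(0.69517 · 0.30483 / 269) = 0.02807

z* = 1.960
Margin = z* · SE = 1.960 · 0.02807 = 0.0550

CI: 0.69517 ± 0.0550 = (0.640, 0.750)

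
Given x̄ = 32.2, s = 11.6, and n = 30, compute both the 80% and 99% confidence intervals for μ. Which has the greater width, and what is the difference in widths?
99% CI is wider by 6.12

df = 29
80% CI: t* = 1.311, (29.42, 34.98), width = 2 · t* · s/√n = 5.55
99% CI: t* = 2.756, (26.36, 38.04), width = 2 · t* · s/√n = 11.67

The 99% CI is wider by 11.67 - 5.55 = 6.12.
Higher confidence requires a wider interval.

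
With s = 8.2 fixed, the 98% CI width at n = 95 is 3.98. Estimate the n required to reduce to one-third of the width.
n ≈ 855

CI width ∝ 1/√n
To reduce width by factor 3, need √n to grow by 3 → need 3² = 9 times as many samples.

Current: n = 95, width = 3.98
New: n = 855, width ≈ 1.31

Width reduced by factor of 3.98/1.31 = 3.04.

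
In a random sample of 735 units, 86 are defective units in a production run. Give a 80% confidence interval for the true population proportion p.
(0.102, 0.132)

Proportion CI:
p̂ = 86/735 = 0.11701
SE = √(p̂(1-p̂)/n) = √(0.11701 · 0.88299 / 735) = 0.01186

z* = 1.282
Margin = z* · SE = 1.282 · 0.01186 = 0.0152

CI: 0.11701 ± 0.0152 = (0.102, 0.132)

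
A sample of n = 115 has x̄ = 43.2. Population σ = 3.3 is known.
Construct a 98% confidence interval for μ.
(42.48, 43.92)

z-interval (σ known):
z* = 2.326 for 98% confidence

Margin of error = z* · σ/√n = 2.326 · 3.3/√115 = 0.72

CI: (43.2 - 0.72, 43.2 + 0.72) = (42.48, 43.92)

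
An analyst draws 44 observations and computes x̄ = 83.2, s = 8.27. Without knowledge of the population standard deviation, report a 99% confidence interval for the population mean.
(79.84, 86.56)

t-interval (σ unknown):
df = n - 1 = 43
t* = 2.695 for 99% confidence

Margin of error = t* · s/√n = 2.695 · 8.27/√44 = 3.36

CI: (79.84, 86.56)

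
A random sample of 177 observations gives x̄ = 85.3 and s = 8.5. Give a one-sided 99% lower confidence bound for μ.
μ ≥ 83.80

Lower bound (one-sided):
t* = 2.348 (one-sided for 99%)
Lower bound = x̄ - t* · s/√n = 85.3 - 2.348 · 8.5/√177 = 83.80

We are 99% confident that μ ≥ 83.80.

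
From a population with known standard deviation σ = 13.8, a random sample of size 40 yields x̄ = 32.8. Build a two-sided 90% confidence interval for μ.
(29.21, 36.39)

z-interval (σ known):
z* = 1.645 for 90% confidence

Margin of error = z* · σ/√n = 1.645 · 13.8/√40 = 3.59

CI: (32.8 - 3.59, 32.8 + 3.59) = (29.21, 36.39)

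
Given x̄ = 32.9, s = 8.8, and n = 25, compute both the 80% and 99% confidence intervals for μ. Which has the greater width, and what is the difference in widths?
99% CI is wider by 5.21

df = 24
80% CI: t* = 1.318, (30.58, 35.22), width = 2 · t* · s/√n = 4.64
99% CI: t* = 2.797, (27.98, 37.82), width = 2 · t* · s/√n = 9.85

The 99% CI is wider by 9.85 - 4.64 = 5.21.
Higher confidence requires a wider interval.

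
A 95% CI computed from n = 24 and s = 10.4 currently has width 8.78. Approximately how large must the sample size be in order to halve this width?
n ≈ 96

CI width ∝ 1/√n
To reduce width by factor 2, need √n to grow by 2 → need 2² = 4 times as many samples.

Current: n = 24, width = 8.78
New: n = 96, width ≈ 4.21

Width reduced by factor of 8.78/4.21 = 2.09.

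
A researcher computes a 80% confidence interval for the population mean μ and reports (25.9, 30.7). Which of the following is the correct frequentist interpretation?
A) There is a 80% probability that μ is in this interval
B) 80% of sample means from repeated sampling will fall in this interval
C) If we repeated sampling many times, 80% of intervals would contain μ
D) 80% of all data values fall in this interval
C

A) Wrong — μ is fixed; the randomness lives in the interval, not in μ.
B) Wrong — coverage applies to intervals containing μ, not to future x̄ values.
C) Correct — this is the frequentist long-run coverage interpretation.
D) Wrong — a CI is about the parameter μ, not individual data values.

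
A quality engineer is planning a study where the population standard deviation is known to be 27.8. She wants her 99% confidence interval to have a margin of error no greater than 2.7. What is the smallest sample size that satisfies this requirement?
n ≥ 704

For margin E ≤ 2.7:
n ≥ (z* · σ / E)²
n ≥ (2.576 · 27.8 / 2.7)²
n ≥ 703.48

Minimum n = 704 (rounding up)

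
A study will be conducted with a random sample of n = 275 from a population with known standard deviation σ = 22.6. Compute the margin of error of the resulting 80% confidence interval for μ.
Margin of error = 1.75

Margin of error = z* · σ/√n
= 1.282 · 22.6/√275
= 1.282 · 22.6/16.5831
= 1.75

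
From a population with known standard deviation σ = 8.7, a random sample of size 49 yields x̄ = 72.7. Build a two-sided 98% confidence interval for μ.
(69.81, 75.59)

z-interval (σ known):
z* = 2.326 for 98% confidence

Margin of error = z* · σ/√n = 2.326 · 8.7/√49 = 2.89

CI: (72.7 - 2.89, 72.7 + 2.89) = (69.81, 75.59)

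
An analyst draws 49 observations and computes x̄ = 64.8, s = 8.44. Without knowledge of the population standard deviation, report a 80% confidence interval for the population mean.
(63.23, 66.37)

t-interval (σ unknown):
df = n - 1 = 48
t* = 1.299 for 80% confidence

Margin of error = t* · s/√n = 1.299 · 8.44/√49 = 1.57

CI: (63.23, 66.37)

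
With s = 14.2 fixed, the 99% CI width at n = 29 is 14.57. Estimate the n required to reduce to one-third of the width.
n ≈ 261

CI width ∝ 1/√n
To reduce width by factor 3, need √n to grow by 3 → need 3² = 9 times as many samples.

Current: n = 29, width = 14.57
New: n = 261, width ≈ 4.56

Width reduced by factor of 14.57/4.56 = 3.20.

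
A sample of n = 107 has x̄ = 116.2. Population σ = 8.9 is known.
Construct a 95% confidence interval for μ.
(114.51, 117.89)

z-interval (σ known):
z* = 1.960 for 95% confidence

Margin of error = z* · σ/√n = 1.960 · 8.9/√107 = 1.69

CI: (116.2 - 1.69, 116.2 + 1.69) = (114.51, 117.89)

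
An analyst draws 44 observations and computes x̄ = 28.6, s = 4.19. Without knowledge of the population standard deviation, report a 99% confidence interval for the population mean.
(26.90, 30.30)

t-interval (σ unknown):
df = n - 1 = 43
t* = 2.695 for 99% confidence

Margin of error = t* · s/√n = 2.695 · 4.19/√44 = 1.70

CI: (26.90, 30.30)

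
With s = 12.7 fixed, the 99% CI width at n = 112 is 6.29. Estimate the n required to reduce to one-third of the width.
n ≈ 1008

CI width ∝ 1/√n
To reduce width by factor 3, need √n to grow by 3 → need 3² = 9 times as many samples.

Current: n = 112, width = 6.29
New: n = 1008, width ≈ 2.06

Width reduced by factor of 6.29/2.06 = 3.05.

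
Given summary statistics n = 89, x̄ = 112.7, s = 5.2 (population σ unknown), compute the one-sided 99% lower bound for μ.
μ ≥ 111.39

Lower bound (one-sided):
t* = 2.369 (one-sided for 99%)
Lower bound = x̄ - t* · s/√n = 112.7 - 2.369 · 5.2/√89 = 111.39

We are 99% confident that μ ≥ 111.39.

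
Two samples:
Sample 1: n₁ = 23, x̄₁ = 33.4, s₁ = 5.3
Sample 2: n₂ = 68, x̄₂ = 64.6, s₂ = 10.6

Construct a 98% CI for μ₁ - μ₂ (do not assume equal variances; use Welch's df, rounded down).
(-35.23, -27.17)

Difference: x̄₁ - x̄₂ = -31.20
SE = √(s₁²/n₁ + s₂²/n₂) = √(5.3²/23 + 10.6²/68) = 1.6952
df = 76.07 → 76 (Welch–Satterthwaite, rounded down)
t* = 2.376

CI: -31.20 ± 2.376 · 1.6952 = -31.20 ± 4.03 = (-35.23, -27.17)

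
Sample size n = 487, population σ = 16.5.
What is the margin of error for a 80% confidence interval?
Margin of error = 0.96

Margin of error = z* · σ/√n
= 1.282 · 16.5/√487
= 1.282 · 16.5/22.0681
= 0.96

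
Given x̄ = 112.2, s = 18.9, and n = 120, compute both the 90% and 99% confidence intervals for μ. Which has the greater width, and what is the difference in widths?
99% CI is wider by 3.31

df = 119
90% CI: t* = 1.658, (109.34, 115.06), width = 2 · t* · s/√n = 5.72
99% CI: t* = 2.618, (107.68, 116.72), width = 2 · t* · s/√n = 9.03

The 99% CI is wider by 9.03 - 5.72 = 3.31.
Higher confidence requires a wider interval.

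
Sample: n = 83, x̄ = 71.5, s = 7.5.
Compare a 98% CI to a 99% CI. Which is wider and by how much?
99% CI is wider by 0.43

df = 82
98% CI: t* = 2.373, (69.55, 73.45), width = 2 · t* · s/√n = 3.91
99% CI: t* = 2.637, (69.33, 73.67), width = 2 · t* · s/√n = 4.34

The 99% CI is wider by 4.34 - 3.91 = 0.43.
Higher confidence requires a wider interval.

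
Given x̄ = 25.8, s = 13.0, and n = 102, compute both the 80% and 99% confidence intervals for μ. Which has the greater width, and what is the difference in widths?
99% CI is wider by 3.44

df = 101
80% CI: t* = 1.290, (24.14, 27.46), width = 2 · t* · s/√n = 3.32
99% CI: t* = 2.625, (22.42, 29.18), width = 2 · t* · s/√n = 6.76

The 99% CI is wider by 6.76 - 3.32 = 3.44.
Higher confidence requires a wider interval.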